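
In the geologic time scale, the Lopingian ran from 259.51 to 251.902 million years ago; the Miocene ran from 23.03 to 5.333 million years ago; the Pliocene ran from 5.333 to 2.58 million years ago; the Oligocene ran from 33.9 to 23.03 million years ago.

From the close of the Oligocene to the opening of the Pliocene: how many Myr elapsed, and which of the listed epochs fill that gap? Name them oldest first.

17.697 million years; Miocene

The Oligocene closes at 23.03 Ma and the Pliocene opens at 5.333 Ma, so the interval is 23.03 − 5.333 = 17.697 Myr.
An epoch fits inside if it starts at or after 23.03 Ma and ends at or before 5.333 Ma; oldest first that gives Miocene.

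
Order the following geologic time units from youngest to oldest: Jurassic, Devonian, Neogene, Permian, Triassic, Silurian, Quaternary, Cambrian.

Group by era (each group listed oldest first) — Paleozoic: Cambrian, Silurian, Devonian, Permian; Mesozoic: Triassic, Jurassic; Cenozoic: Neogene, Quaternary. The eras run Paleozoic → Mesozoic → Cenozoic. Concatenating the groups in that era order and then reversing gives youngest to oldest.

Quaternary, Neogene, Jurassic, Triassic, Permian, Devonian, Silurian, Cambrian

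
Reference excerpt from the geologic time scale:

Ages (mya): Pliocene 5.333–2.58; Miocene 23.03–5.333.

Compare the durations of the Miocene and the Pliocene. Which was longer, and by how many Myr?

Miocene: 23.03 − 5.333 = 17.697 Myr.
Pliocene: 5.333 − 2.58 = 2.753 Myr.
Difference: 17.697 − 2.753 = 14.944 Myr, so the Miocene was longer.

Miocene, by 14.944 million years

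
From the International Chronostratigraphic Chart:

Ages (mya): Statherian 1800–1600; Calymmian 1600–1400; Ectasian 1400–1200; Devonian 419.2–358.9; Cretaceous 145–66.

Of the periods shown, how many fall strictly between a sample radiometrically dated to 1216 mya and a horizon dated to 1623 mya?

1623 Ma sits inside the Statherian (1800–1600) and 1216 Ma inside the Ectasian (1400–1200); neither of those is wholly between the two dates.
The listed periods lying completely between them are Calymmian — 1 in all.

1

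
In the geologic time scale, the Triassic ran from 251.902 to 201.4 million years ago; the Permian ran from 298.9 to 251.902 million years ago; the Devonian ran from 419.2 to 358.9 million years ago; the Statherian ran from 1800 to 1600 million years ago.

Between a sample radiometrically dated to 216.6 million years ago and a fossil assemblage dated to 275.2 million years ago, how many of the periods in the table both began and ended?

0

The older date is 275.2 Ma and the younger is 216.6 Ma.
No period both begins after 275.2 Ma and ends before 216.6 Ma, so the count is 0.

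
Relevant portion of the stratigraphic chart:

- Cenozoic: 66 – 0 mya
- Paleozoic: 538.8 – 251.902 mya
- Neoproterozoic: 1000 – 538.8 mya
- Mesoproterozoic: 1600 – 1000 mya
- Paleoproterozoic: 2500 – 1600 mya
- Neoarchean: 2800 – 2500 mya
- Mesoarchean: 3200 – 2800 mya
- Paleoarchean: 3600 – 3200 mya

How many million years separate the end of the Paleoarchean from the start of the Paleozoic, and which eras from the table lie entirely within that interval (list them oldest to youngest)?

2661.2 million years; Mesoarchean, Neoarchean, Paleoproterozoic, Mesoproterozoic, Neoproterozoic

End of Paleoarchean = 3200 Ma; start of Paleozoic = 538.8 Ma.
Gap = 3200 − 538.8 = 2661.2 Myr.
Eras wholly inside 3200–538.8 Ma: Mesoarchean (3200–2800), Neoarchean (2800–2500), Paleoproterozoic (2500–1600), Mesoproterozoic (1600–1000), Neoproterozoic (1000–538.8).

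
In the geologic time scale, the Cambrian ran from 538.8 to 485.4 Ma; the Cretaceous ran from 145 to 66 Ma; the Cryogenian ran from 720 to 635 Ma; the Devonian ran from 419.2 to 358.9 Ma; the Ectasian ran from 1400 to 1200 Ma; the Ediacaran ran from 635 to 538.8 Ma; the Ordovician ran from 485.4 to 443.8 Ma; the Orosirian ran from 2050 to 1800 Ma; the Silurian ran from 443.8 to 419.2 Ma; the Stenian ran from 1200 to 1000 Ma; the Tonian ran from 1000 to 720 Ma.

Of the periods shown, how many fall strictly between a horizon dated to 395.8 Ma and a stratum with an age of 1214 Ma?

7

The older date is 1214 Ma and the younger is 395.8 Ma.
Periods with start < 1214 and end > 395.8 Ma: Stenian (1200–1000), Tonian (1000–720), Cryogenian (720–635), Ediacaran (635–538.8), Cambrian (538.8–485.4), Ordovician (485.4–443.8), Silurian (443.8–419.2).
That is 7 complete periods.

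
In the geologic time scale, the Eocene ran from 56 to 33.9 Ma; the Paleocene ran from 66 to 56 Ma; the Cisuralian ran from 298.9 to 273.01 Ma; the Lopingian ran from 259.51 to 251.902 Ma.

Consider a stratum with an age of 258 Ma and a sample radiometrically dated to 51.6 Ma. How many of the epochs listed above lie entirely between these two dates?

1

258 Ma sits inside the Lopingian (259.51–251.902) and 51.6 Ma inside the Eocene (56–33.9); neither of those is wholly between the two dates.
The listed epochs lying completely between them are Paleocene — 1 in all.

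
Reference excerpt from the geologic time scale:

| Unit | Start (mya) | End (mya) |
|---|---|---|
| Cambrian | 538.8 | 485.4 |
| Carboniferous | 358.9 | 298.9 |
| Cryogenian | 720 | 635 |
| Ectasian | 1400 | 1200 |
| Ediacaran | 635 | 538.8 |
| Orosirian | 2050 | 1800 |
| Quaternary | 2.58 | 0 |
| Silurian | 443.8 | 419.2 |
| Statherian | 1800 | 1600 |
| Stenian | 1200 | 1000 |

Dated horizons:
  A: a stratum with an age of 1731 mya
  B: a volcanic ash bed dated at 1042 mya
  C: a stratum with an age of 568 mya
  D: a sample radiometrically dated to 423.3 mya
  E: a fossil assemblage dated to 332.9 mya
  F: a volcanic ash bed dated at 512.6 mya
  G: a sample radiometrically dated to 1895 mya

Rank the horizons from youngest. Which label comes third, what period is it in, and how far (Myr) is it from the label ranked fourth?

Smaller Ma means younger, so youngest first: E 332.9 < D 423.3 < F 512.6 < C 568 < B 1042 < A 1731 < G 1895.
Counting 3 along gives F (512.6 Ma); the excerpt puts that inside the Cambrian, 538.8–485.4 Ma.
Next in line is C (568 Ma), and 568 − 512.6 = 55.4 Myr.

F, in the Cambrian; 55.4 million years to C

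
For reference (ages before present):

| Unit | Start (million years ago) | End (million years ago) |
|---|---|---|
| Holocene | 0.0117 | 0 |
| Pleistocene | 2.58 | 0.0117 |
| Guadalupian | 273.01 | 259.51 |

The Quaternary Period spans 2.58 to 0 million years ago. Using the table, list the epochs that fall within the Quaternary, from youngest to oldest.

Epochs with both bounds inside 2.58–0 Ma: Holocene (0.0117–0), Pleistocene (2.58–0.0117).

Holocene, Pleistocene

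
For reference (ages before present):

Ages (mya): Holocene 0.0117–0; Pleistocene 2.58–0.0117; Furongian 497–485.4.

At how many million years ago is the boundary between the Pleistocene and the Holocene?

0.0117 mya

The Pleistocene ends and the Holocene begins at 0.0117 mya.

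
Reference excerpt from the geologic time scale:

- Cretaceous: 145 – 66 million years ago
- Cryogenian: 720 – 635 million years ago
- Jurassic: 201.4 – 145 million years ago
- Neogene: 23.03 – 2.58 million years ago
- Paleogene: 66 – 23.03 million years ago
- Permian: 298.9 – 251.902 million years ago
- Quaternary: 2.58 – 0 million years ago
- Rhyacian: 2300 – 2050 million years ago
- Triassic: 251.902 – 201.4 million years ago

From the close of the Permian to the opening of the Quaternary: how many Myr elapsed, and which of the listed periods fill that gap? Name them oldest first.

249.322 million years; Triassic, Jurassic, Cretaceous, Paleogene, Neogene

End of Permian = 251.902 Ma; start of Quaternary = 2.58 Ma.
Gap = 251.902 − 2.58 = 249.322 Myr.
Periods wholly inside 251.902–2.58 Ma: Triassic (251.902–201.4), Jurassic (201.4–145), Cretaceous (145–66), Paleogene (66–23.03), Neogene (23.03–2.58).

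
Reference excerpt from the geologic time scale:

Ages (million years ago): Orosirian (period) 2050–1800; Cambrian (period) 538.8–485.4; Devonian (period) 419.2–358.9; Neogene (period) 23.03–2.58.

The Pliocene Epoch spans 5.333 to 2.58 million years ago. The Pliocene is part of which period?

Neogene

The Pliocene (5.333–2.58 Ma) lies entirely within 23.03–2.58 Ma, the Neogene Period.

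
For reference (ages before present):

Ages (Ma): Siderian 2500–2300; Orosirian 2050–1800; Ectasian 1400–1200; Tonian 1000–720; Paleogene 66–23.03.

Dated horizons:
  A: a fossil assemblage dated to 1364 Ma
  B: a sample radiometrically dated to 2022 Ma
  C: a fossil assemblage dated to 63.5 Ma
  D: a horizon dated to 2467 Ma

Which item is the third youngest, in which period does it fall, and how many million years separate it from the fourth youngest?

B, in the Orosirian; 445 million years to D

Smaller Ma means younger, so youngest first: C 63.5 < A 1364 < B 2022 < D 2467.
Counting 3 along gives B (2022 Ma); the excerpt puts that inside the Orosirian, 2050–1800 Ma.
Next in line is D (2467 Ma), and 2467 − 2022 = 445 Myr.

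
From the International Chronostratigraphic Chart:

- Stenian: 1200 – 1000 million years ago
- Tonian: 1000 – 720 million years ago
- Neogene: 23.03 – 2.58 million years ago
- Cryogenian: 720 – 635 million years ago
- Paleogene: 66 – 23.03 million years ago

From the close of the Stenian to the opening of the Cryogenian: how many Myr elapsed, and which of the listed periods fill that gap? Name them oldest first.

280 million years; Tonian

The Stenian closes at 1000 Ma and the Cryogenian opens at 720 Ma, so the interval is 1000 − 720 = 280 Myr.
A period fits inside if it starts at or after 1000 Ma and ends at or before 720 Ma; oldest first that gives Tonian.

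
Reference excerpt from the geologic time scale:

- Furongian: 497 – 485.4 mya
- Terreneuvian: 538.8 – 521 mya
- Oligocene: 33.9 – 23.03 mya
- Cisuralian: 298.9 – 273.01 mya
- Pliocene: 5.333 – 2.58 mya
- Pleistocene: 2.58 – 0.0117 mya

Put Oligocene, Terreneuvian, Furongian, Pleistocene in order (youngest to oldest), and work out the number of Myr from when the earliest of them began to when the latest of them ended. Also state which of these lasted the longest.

Start ages (Ma): Terreneuvian 538.8, Furongian 497, Oligocene 33.9, Pleistocene 2.58.
Ordered youngest to oldest: Pleistocene, Oligocene, Furongian, Terreneuvian.
Span = 538.8 − 0.0117 = 538.7883 Myr.
Durations: Oligocene 10.87, Pleistocene 2.5683, Terreneuvian 17.8, Furongian 11.6 → longest is Terreneuvian (17.8 Myr).

Pleistocene → Oligocene → Furongian → Terreneuvian; total span 538.7883 Myr; longest is Terreneuvian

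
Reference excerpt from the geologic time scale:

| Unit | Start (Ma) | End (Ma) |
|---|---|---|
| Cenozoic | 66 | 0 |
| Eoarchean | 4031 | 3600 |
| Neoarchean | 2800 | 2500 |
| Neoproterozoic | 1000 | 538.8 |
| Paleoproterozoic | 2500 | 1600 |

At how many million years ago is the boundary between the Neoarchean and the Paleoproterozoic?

2500 Ma

The Neoarchean ends and the Paleoproterozoic begins at 2500 Ma.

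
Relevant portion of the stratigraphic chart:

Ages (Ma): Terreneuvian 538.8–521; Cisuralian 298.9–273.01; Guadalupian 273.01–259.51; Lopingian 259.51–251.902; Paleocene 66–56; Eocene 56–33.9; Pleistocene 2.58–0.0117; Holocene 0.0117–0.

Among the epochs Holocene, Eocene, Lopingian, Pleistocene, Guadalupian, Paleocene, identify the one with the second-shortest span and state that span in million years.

Pleistocene, 2.5683 million years

Durations: Holocene 0.0117; Eocene 22.1; Lopingian 7.608; Pleistocene 2.5683; Guadalupian 13.5; Paleocene 10 Myr.
Sorted shortest-first: Holocene (0.0117), Pleistocene (2.5683), Lopingian (7.608), Paleocene (10), Guadalupian (13.5), Eocene (22.1).
The second shortest is Pleistocene at 2.5683 Myr.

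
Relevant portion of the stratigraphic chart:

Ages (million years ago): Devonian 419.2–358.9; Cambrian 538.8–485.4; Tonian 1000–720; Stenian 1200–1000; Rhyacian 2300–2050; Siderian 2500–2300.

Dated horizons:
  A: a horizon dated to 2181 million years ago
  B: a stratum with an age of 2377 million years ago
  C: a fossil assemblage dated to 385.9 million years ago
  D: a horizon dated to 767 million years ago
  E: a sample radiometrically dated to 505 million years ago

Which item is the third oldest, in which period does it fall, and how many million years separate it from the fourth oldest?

Sorted oldest-first by Ma: B (2377), A (2181), D (767), E (505), C (385.9).
The third oldest is D at 767 Ma, which lies in 1000–720 Ma: the Tonian.
The fourth oldest is E at 505 Ma; separation = |767 − 505| = 262 Myr.

D, in the Tonian; 262 million years to E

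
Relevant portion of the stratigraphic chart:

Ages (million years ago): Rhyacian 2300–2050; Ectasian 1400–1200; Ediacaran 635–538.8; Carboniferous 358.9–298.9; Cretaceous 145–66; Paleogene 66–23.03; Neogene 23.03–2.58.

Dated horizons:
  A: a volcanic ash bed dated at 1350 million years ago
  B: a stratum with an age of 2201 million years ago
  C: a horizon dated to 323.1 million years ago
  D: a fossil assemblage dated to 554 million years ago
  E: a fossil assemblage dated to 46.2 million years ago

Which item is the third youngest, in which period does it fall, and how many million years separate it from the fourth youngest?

D, in the Ediacaran; 796 million years to A

Smaller Ma means younger, so youngest first: E 46.2 < C 323.1 < D 554 < A 1350 < B 2201.
Counting 3 along gives D (554 Ma); the excerpt puts that inside the Ediacaran, 635–538.8 Ma.
Next in line is A (1350 Ma), and 1350 − 554 = 796 Myr.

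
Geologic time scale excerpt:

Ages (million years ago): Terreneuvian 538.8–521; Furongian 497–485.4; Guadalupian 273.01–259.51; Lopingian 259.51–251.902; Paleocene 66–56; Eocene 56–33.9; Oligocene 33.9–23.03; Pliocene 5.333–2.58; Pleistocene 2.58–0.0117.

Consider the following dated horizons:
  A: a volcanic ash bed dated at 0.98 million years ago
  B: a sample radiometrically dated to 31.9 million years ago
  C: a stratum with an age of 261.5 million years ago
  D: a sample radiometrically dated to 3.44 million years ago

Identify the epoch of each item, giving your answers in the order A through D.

A — Pleistocene; B — Oligocene; C — Guadalupian; D — Pliocene

Match each age against the start–end ranges in the excerpt: A = 0.98 Ma → Pleistocene (2.58–0.0117); B = 31.9 Ma → Oligocene (33.9–23.03); C = 261.5 Ma → Guadalupian (273.01–259.51); D = 3.44 Ma → Pliocene (5.333–2.58).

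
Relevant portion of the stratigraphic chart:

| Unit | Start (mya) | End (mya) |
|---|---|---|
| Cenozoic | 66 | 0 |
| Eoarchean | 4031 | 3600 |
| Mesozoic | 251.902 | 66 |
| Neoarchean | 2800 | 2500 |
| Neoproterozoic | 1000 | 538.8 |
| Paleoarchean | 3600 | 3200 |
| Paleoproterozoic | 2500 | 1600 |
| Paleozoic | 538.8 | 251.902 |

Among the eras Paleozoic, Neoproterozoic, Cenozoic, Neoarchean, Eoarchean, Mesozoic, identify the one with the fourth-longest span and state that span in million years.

Durations: Paleozoic 286.898; Neoproterozoic 461.2; Cenozoic 66; Neoarchean 300; Eoarchean 431; Mesozoic 185.902 Myr.
Sorted longest-first: Neoproterozoic (461.2), Eoarchean (431), Neoarchean (300), Paleozoic (286.898), Mesozoic (185.902), Cenozoic (66).
The fourth longest is Paleozoic at 286.898 Myr.

Paleozoic, 286.898 million years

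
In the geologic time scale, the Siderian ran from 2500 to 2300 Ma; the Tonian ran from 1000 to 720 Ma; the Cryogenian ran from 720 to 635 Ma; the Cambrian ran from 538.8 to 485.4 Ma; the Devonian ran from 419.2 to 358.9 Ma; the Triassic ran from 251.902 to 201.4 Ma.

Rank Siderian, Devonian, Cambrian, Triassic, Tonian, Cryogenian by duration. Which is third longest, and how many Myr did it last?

Start − end for each: Siderian 2500 − 2300 = 200; Devonian 419.2 − 358.9 = 60.3; Cambrian 538.8 − 485.4 = 53.4; Triassic 251.902 − 201.4 = 50.502; Tonian 1000 − 720 = 280; Cryogenian 720 − 635 = 85.
Ranking these from longest: Tonian > Siderian > Cryogenian > Devonian > Cambrian > Triassic.
Position 3 in that ranking is Cryogenian, which lasted 85 Myr.

Cryogenian, 85 million years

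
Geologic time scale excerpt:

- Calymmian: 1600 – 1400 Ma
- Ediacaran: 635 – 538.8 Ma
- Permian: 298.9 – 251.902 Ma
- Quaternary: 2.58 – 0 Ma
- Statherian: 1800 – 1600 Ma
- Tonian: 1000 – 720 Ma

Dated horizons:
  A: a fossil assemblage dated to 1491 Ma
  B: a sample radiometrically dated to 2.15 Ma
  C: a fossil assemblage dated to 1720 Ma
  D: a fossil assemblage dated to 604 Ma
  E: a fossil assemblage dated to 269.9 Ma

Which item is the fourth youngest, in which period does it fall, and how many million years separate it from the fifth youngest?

Smaller Ma means younger, so youngest first: B 2.15 < E 269.9 < D 604 < A 1491 < C 1720.
Counting 4 along gives A (1491 Ma); the excerpt puts that inside the Calymmian, 1600–1400 Ma.
Next in line is C (1720 Ma), and 1720 − 1491 = 229 Myr.

A, in the Calymmian; 229 million years to C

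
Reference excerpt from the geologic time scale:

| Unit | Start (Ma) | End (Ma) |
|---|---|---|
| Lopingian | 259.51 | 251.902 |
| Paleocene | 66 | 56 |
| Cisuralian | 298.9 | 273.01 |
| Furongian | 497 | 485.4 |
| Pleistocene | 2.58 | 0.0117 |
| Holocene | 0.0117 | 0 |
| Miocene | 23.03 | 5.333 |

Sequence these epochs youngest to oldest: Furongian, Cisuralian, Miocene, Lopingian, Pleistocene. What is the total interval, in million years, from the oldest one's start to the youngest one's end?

Pleistocene → Miocene → Lopingian → Cisuralian → Furongian; total span 496.9883 Myr

Start ages (Ma): Furongian 497, Cisuralian 298.9, Lopingian 259.51, Miocene 23.03, Pleistocene 2.58.
Ordered youngest to oldest: Pleistocene, Miocene, Lopingian, Cisuralian, Furongian.
Span = 497 − 0.0117 = 496.9883 Myr.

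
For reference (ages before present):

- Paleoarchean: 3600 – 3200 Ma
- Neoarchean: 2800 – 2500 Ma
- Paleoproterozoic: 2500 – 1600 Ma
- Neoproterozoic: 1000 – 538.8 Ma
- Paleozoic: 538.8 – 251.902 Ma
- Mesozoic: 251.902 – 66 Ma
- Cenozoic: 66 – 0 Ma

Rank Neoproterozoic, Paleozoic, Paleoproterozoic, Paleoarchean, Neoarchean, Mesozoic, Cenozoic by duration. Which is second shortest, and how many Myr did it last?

Durations: Neoproterozoic 461.2; Paleozoic 286.898; Paleoproterozoic 900; Paleoarchean 400; Neoarchean 300; Mesozoic 185.902; Cenozoic 66 Myr.
Sorted shortest-first: Cenozoic (66), Mesozoic (185.902), Paleozoic (286.898), Neoarchean (300), Paleoarchean (400), Neoproterozoic (461.2), Paleoproterozoic (900).
The second shortest is Mesozoic at 185.902 Myr.

Mesozoic, 185.902 million years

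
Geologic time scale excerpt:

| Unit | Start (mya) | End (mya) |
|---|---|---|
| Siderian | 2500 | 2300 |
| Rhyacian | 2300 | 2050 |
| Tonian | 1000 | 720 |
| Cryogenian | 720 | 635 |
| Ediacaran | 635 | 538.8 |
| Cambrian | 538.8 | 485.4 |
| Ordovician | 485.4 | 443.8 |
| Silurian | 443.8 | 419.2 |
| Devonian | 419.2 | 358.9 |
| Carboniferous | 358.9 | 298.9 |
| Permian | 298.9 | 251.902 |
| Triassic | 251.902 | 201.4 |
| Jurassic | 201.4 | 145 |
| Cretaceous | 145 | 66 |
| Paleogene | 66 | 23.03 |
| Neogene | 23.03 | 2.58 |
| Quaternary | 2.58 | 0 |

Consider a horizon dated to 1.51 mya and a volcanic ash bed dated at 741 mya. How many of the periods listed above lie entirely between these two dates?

13

741 Ma sits inside the Tonian (1000–720) and 1.51 Ma inside the Quaternary (2.58–0); neither of those is wholly between the two dates.
The listed periods lying completely between them are Cryogenian, Ediacaran, Cambrian, Ordovician, Silurian, Devonian, Carboniferous, Permian, Triassic, Jurassic, Cretaceous, Paleogene, Neogene — 13 in all.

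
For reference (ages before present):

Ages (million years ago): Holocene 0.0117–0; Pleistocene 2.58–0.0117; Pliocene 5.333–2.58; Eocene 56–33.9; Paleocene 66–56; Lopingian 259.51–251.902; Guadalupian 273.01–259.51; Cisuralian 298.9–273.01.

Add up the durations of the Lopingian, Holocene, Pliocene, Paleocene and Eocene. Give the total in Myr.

Each duration: Lopingian = 7.608; Holocene = 0.0117; Pliocene = 2.753; Paleocene = 10; Eocene = 22.1.
Sum: 7.608 + 0.0117 + 2.753 + 10 + 22.1 = 42.4727 Myr.

42.4727 million years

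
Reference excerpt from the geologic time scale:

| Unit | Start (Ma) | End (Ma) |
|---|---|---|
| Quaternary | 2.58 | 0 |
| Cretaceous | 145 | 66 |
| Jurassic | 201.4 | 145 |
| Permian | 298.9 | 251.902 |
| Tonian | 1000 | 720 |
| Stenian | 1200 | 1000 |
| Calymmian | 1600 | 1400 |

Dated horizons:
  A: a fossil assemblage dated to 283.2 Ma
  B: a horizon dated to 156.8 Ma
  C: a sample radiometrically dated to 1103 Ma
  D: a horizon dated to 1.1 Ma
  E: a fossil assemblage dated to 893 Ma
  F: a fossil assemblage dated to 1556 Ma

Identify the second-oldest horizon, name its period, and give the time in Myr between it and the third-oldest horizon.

Larger Ma means older, so oldest first: F 1556 > C 1103 > E 893 > A 283.2 > B 156.8 > D 1.1.
Counting 2 along gives C (1103 Ma); the excerpt puts that inside the Stenian, 1200–1000 Ma.
Next in line is E (893 Ma), and 1103 − 893 = 210 Myr.

C, in the Stenian; 210 million years to E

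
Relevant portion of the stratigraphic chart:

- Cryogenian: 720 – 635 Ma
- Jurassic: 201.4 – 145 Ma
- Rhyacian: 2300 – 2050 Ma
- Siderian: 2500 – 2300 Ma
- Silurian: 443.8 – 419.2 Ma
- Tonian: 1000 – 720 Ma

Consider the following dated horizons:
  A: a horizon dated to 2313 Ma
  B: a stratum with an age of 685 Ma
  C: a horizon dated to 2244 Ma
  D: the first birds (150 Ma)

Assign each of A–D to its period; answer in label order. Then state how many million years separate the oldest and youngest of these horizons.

A — Siderian; B — Cryogenian; C — Rhyacian; D — Jurassic; span 2163 million years

A: 2313 Ma lies in 2500–2300 Ma, so Siderian.
B: 685 Ma lies in 720–635 Ma, so Cryogenian.
C: 2244 Ma lies in 2300–2050 Ma, so Rhyacian.
D: 150 Ma lies in 201.4–145 Ma, so Jurassic.
Oldest = 2313 Ma, youngest = 150 Ma → span 2163 Myr.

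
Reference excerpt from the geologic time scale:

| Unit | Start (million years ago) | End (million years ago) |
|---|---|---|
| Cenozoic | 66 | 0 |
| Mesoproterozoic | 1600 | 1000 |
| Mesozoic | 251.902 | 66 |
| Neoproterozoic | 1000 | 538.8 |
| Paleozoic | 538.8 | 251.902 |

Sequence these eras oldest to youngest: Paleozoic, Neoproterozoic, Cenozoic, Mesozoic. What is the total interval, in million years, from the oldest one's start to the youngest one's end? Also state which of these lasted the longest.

Neoproterozoic → Paleozoic → Mesozoic → Cenozoic; total span 1000 Myr; longest is Neoproterozoic

Start ages (Ma): Neoproterozoic 1000, Paleozoic 538.8, Mesozoic 251.902, Cenozoic 66.
Ordered oldest to youngest: Neoproterozoic, Paleozoic, Mesozoic, Cenozoic.
Span = 1000 − 0 = 1000 Myr.
Durations: Neoproterozoic 461.2, Mesozoic 185.902, Paleozoic 286.898, Cenozoic 66 → longest is Neoproterozoic (461.2 Myr).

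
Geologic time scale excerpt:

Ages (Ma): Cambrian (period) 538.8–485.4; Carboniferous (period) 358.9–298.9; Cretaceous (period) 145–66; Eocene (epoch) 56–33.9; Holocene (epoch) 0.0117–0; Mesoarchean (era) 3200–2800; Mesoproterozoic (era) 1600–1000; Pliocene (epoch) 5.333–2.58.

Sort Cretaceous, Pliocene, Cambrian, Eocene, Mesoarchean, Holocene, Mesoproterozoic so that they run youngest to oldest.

Sorting by start age (ascending Ma, since larger Ma = older): Holocene began 0.0117, Pliocene began 5.333, Eocene began 56, Cretaceous began 145, Cambrian began 538.8, Mesoproterozoic began 1600, Mesoarchean began 3200.

Holocene, then Pliocene, then Eocene, then Cretaceous, then Cambrian, then Mesoproterozoic, then Mesoarchean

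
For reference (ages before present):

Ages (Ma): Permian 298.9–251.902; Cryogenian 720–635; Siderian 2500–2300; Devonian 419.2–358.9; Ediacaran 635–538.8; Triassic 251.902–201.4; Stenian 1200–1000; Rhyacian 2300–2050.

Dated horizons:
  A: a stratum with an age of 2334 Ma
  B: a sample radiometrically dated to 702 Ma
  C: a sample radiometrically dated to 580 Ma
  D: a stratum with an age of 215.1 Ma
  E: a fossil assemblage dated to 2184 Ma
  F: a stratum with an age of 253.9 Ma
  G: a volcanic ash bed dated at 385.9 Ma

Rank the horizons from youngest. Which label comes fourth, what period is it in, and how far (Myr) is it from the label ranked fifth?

Smaller Ma means younger, so youngest first: D 215.1 < F 253.9 < G 385.9 < C 580 < B 702 < E 2184 < A 2334.
Counting 4 along gives C (580 Ma); the excerpt puts that inside the Ediacaran, 635–538.8 Ma.
Next in line is B (702 Ma), and 702 − 580 = 122 Myr.

C, in the Ediacaran; 122 million years to B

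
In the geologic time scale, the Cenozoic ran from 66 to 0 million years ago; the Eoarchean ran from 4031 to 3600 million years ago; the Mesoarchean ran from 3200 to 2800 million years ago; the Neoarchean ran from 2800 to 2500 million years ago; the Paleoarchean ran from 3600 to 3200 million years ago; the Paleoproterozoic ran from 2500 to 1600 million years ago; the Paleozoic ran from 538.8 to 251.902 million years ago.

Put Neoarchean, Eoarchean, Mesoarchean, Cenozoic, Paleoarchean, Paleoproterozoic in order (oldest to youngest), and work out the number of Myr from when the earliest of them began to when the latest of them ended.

From the excerpt: Neoarchean 2800–2500; Eoarchean 4031–3600; Mesoarchean 3200–2800; Cenozoic 66–0; Paleoarchean 3600–3200; Paleoproterozoic 2500–1600 (Ma).
Larger Ma is earlier, so the oldest is Eoarchean and the youngest is Cenozoic; oldest to youngest: Eoarchean, Paleoarchean, Mesoarchean, Neoarchean, Paleoproterozoic, Cenozoic.
Oldest start 4031 minus youngest end 0 gives 4031 Myr overall.

Eoarchean → Paleoarchean → Mesoarchean → Neoarchean → Paleoproterozoic → Cenozoic; total span 4031 Myr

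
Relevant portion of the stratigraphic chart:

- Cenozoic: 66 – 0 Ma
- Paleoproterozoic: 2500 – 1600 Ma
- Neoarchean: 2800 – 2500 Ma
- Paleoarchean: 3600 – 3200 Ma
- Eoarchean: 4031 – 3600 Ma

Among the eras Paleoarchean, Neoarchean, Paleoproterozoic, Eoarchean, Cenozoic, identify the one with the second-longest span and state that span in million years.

Eoarchean, 431 million years

Start − end for each: Paleoarchean 3600 − 3200 = 400; Neoarchean 2800 − 2500 = 300; Paleoproterozoic 2500 − 1600 = 900; Eoarchean 4031 − 3600 = 431; Cenozoic 66 − 0 = 66.
Ranking these from longest: Paleoproterozoic > Eoarchean > Paleoarchean > Neoarchean > Cenozoic.
Position 2 in that ranking is Eoarchean, which lasted 431 Myr.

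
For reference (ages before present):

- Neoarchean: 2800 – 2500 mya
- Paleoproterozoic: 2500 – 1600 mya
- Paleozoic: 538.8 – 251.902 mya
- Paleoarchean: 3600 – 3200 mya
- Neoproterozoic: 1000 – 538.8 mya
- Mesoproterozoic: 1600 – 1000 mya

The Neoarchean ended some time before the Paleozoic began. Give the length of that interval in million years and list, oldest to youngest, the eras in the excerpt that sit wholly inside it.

1961.2 million years; Paleoproterozoic, Mesoproterozoic, Neoproterozoic

The Neoarchean closes at 2500 Ma and the Paleozoic opens at 538.8 Ma, so the interval is 2500 − 538.8 = 1961.2 Myr.
An era fits inside if it starts at or after 2500 Ma and ends at or before 538.8 Ma; oldest first that gives Paleoproterozoic, Mesoproterozoic, Neoproterozoic.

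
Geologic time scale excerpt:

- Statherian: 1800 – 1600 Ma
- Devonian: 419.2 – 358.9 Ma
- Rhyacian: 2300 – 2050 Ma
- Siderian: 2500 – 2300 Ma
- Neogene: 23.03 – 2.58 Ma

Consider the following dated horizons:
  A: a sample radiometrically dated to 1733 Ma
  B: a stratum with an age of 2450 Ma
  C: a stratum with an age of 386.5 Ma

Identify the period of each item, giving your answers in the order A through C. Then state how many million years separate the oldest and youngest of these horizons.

A — Statherian; B — Siderian; C — Devonian; span 2063.5 million years

A: 1733 Ma lies in 1800–1600 Ma, so Statherian.
B: 2450 Ma lies in 2500–2300 Ma, so Siderian.
C: 386.5 Ma lies in 419.2–358.9 Ma, so Devonian.
Oldest = 2450 Ma, youngest = 386.5 Ma → span 2063.5 Myr.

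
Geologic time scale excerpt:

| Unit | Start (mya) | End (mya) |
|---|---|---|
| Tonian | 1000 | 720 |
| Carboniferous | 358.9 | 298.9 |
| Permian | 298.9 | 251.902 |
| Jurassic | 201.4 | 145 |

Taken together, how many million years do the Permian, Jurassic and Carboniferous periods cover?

163.398 million years

Duration is start − end for each: (298.9 − 251.902) + (201.4 − 145) + (358.9 − 298.9).
That is 46.998 + 56.4 + 60, which totals 163.398 million years.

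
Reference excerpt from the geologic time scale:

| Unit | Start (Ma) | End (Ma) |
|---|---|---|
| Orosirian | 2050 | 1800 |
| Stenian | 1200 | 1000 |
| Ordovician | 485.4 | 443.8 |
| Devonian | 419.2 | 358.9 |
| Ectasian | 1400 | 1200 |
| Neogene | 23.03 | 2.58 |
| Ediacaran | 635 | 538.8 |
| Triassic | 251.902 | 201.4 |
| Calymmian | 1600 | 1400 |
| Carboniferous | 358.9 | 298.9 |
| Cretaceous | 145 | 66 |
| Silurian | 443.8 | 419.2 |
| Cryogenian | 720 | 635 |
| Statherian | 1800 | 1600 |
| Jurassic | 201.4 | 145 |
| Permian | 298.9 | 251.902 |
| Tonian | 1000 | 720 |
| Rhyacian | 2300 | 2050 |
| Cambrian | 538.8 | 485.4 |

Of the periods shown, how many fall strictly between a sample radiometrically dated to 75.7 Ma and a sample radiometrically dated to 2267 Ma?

16

The older date is 2267 Ma and the younger is 75.7 Ma.
Periods with start < 2267 and end > 75.7 Ma: Orosirian (2050–1800), Statherian (1800–1600), Calymmian (1600–1400), Ectasian (1400–1200), Stenian (1200–1000), Tonian (1000–720), Cryogenian (720–635), Ediacaran (635–538.8), Cambrian (538.8–485.4), Ordovician (485.4–443.8), Silurian (443.8–419.2), Devonian (419.2–358.9), Carboniferous (358.9–298.9), Permian (298.9–251.902), Triassic (251.902–201.4), Jurassic (201.4–145).
That is 16 complete periods.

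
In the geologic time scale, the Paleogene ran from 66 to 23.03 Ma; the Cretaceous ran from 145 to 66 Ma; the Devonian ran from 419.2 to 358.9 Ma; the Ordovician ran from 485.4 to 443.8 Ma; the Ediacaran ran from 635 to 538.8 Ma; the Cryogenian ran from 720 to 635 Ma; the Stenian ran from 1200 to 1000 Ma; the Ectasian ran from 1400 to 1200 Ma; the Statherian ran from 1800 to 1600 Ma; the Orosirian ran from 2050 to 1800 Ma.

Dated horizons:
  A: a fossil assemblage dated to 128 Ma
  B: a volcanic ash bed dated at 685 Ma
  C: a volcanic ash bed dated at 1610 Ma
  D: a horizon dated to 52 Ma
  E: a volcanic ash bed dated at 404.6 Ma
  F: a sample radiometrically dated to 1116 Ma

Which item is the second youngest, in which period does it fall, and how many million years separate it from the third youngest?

A, in the Cretaceous; 276.6 million years to E

Sorted youngest-first by Ma: D (52), A (128), E (404.6), B (685), F (1116), C (1610).
The second youngest is A at 128 Ma, which lies in 145–66 Ma: the Cretaceous.
The third youngest is E at 404.6 Ma; separation = |128 − 404.6| = 276.6 Myr.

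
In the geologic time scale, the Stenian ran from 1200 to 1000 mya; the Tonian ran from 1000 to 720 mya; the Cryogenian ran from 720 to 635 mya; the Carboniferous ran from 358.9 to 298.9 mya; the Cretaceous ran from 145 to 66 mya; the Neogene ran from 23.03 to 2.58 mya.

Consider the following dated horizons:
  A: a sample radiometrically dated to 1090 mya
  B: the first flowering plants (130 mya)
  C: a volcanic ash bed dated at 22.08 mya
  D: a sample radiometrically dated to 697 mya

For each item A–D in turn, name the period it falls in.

A: 1090 Ma lies in 1200–1000 Ma, so Stenian.
B: 130 Ma lies in 145–66 Ma, so Cretaceous.
C: 22.08 Ma lies in 23.03–2.58 Ma, so Neogene.
D: 697 Ma lies in 720–635 Ma, so Cryogenian.

A — Stenian; B — Cretaceous; C — Neogene; D — Cryogenian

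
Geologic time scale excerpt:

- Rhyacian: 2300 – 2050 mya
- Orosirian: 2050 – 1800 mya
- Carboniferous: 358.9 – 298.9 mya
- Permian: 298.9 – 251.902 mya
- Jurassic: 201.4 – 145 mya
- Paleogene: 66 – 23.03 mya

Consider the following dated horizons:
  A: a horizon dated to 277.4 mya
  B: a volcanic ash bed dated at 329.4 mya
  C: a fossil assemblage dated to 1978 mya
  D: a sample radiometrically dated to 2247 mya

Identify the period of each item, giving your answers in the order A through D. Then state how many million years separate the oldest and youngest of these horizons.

A — Permian; B — Carboniferous; C — Orosirian; D — Rhyacian; span 1969.6 million years

A: 277.4 Ma lies in 298.9–251.902 Ma, so Permian.
B: 329.4 Ma lies in 358.9–298.9 Ma, so Carboniferous.
C: 1978 Ma lies in 2050–1800 Ma, so Orosirian.
D: 2247 Ma lies in 2300–2050 Ma, so Rhyacian.
Oldest = 2247 Ma, youngest = 277.4 Ma → span 1969.6 Myr.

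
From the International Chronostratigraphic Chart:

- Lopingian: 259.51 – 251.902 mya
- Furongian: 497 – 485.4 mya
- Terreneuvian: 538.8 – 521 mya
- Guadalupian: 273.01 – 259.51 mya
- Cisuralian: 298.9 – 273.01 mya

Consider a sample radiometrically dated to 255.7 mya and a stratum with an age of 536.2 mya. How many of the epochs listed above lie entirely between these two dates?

536.2 Ma sits inside the Terreneuvian (538.8–521) and 255.7 Ma inside the Lopingian (259.51–251.902); neither of those is wholly between the two dates.
The listed epochs lying completely between them are Furongian, Cisuralian, Guadalupian — 3 in all.

3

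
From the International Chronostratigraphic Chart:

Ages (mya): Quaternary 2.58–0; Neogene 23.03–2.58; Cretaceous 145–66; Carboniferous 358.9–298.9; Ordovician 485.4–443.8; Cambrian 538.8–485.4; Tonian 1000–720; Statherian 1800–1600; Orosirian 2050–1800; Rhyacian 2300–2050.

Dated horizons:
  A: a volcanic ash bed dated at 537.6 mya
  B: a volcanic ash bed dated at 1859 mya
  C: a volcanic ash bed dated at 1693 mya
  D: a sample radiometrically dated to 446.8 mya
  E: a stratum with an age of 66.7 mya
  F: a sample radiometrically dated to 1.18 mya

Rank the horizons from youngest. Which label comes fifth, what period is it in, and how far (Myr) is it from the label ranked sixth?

C, in the Statherian; 166 million years to B

Smaller Ma means younger, so youngest first: F 1.18 < E 66.7 < D 446.8 < A 537.6 < C 1693 < B 1859.
Counting 5 along gives C (1693 Ma); the excerpt puts that inside the Statherian, 1800–1600 Ma.
Next in line is B (1859 Ma), and 1859 − 1693 = 166 Myr.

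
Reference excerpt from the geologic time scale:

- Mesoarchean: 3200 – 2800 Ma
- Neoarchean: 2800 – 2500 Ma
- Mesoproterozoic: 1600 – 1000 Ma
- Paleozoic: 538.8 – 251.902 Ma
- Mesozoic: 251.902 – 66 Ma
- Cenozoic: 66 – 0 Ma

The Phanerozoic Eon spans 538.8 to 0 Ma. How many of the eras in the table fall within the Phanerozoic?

Eras inside 538.8–0 Ma: Paleozoic, Mesozoic, Cenozoic — 3 in total.

3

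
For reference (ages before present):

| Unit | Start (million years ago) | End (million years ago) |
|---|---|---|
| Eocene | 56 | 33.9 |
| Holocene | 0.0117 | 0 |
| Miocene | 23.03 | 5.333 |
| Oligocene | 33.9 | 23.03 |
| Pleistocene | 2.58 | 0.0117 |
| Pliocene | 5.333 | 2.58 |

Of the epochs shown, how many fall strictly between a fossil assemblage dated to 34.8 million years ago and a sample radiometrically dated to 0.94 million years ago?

3

The older date is 34.8 Ma and the younger is 0.94 Ma.
Epochs with start < 34.8 and end > 0.94 Ma: Oligocene (33.9–23.03), Miocene (23.03–5.333), Pliocene (5.333–2.58).
That is 3 complete epochs.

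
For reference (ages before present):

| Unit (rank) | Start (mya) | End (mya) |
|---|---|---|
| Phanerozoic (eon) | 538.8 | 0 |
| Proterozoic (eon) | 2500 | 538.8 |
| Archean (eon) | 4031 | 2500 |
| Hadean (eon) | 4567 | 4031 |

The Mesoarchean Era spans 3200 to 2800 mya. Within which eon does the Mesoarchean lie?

Archean

The Mesoarchean (3200–2800 Ma) lies entirely within 4031–2500 Ma, the Archean Eon.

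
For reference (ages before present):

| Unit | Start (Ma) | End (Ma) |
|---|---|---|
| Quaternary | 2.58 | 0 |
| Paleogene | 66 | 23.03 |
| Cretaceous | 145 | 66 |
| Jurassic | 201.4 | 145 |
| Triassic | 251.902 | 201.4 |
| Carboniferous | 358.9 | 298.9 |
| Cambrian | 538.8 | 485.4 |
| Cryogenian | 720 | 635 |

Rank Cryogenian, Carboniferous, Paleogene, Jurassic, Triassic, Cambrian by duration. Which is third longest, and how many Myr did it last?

Jurassic, 56.4 million years

Durations: Cryogenian 85; Carboniferous 60; Paleogene 42.97; Jurassic 56.4; Triassic 50.502; Cambrian 53.4 Myr.
Sorted longest-first: Cryogenian (85), Carboniferous (60), Jurassic (56.4), Cambrian (53.4), Triassic (50.502), Paleogene (42.97).
The third longest is Jurassic at 56.4 Myr.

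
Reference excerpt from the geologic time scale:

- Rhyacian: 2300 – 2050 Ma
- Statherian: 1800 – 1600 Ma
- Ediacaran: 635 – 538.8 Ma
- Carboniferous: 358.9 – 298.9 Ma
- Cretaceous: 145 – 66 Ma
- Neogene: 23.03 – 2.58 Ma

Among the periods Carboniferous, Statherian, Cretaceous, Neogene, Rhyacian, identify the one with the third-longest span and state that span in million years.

Cretaceous, 79 million years

Durations: Carboniferous 60; Statherian 200; Cretaceous 79; Neogene 20.45; Rhyacian 250 Myr.
Sorted longest-first: Rhyacian (250), Statherian (200), Cretaceous (79), Carboniferous (60), Neogene (20.45).
The third longest is Cretaceous at 79 Myr.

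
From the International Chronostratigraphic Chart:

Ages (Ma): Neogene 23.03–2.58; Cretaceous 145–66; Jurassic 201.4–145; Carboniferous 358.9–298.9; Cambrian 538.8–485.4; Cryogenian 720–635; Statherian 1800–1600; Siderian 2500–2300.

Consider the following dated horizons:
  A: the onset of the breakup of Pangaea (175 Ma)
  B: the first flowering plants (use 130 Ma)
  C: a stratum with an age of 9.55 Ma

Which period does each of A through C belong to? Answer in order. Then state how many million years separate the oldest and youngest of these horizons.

Match each age against the start–end ranges in the excerpt: A = 175 Ma → Jurassic (201.4–145); B = 130 Ma → Cretaceous (145–66); C = 9.55 Ma → Neogene (23.03–2.58).
The largest age is 175 Ma and the smallest is 9.55 Ma; their difference is 165.45 Myr.

A — Jurassic; B — Cretaceous; C — Neogene; span 165.45 million years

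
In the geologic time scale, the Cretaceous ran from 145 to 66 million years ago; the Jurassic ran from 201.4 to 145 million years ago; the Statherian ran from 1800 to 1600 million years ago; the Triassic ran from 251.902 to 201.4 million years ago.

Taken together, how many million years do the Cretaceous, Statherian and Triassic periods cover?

329.502 million years

Each duration: Cretaceous = 79; Statherian = 200; Triassic = 50.502.
Sum: 79 + 200 + 50.502 = 329.502 Myr.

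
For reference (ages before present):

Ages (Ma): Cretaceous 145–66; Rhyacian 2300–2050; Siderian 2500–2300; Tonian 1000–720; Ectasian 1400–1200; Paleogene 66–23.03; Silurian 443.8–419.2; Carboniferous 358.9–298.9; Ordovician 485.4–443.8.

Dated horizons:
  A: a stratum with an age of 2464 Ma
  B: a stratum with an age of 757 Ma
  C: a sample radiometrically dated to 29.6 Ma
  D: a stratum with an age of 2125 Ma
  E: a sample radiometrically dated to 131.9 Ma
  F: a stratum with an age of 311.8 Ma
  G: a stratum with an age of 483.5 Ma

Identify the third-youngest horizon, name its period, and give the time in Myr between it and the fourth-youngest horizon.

F, in the Carboniferous; 171.7 million years to G

Smaller Ma means younger, so youngest first: C 29.6 < E 131.9 < F 311.8 < G 483.5 < B 757 < D 2125 < A 2464.
Counting 3 along gives F (311.8 Ma); the excerpt puts that inside the Carboniferous, 358.9–298.9 Ma.
Next in line is G (483.5 Ma), and 483.5 − 311.8 = 171.7 Myr.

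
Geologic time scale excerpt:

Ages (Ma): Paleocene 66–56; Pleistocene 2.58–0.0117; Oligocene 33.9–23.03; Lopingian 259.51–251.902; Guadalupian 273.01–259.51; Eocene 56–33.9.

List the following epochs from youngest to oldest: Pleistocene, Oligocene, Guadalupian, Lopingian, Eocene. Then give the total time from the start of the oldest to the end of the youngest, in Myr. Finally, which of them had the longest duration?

From the excerpt: Pleistocene 2.58–0.0117; Oligocene 33.9–23.03; Guadalupian 273.01–259.51; Lopingian 259.51–251.902; Eocene 56–33.9 (Ma).
Larger Ma is earlier, so the oldest is Guadalupian and the youngest is Pleistocene; youngest to oldest: Pleistocene, Oligocene, Eocene, Lopingian, Guadalupian.
Oldest start 273.01 minus youngest end 0.0117 gives 272.9983 Myr overall.
Individual lengths (start − end): Lopingian 7.608; Guadalupian 13.5; Eocene 22.1; Oligocene 10.87; Pleistocene 2.5683. The largest is Eocene at 22.1 Myr.

Pleistocene → Oligocene → Eocene → Lopingian → Guadalupian; total span 272.9983 Myr; longest is Eocene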